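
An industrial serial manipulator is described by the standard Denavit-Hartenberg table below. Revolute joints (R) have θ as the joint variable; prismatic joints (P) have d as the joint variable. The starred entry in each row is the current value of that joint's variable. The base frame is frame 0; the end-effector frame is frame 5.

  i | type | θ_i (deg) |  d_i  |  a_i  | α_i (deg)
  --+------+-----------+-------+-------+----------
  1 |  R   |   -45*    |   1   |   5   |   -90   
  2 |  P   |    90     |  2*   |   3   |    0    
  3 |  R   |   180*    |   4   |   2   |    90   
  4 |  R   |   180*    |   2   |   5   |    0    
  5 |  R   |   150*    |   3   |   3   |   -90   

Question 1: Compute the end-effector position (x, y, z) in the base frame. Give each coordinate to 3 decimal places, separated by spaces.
after link 1: o_1 = (3.5355, -3.5355, 1.0000)
after link 2: o_2 = (4.9497, -2.1213, -2.0000)
after link 3: o_3 = (7.7782, 0.7071, 0.0000)
after link 4: o_4 = (6.3640, 2.1213, -5.0000)
after link 5: o_5 = (3.1820, 3.1820, -2.4019)

3.182 3.182 -2.402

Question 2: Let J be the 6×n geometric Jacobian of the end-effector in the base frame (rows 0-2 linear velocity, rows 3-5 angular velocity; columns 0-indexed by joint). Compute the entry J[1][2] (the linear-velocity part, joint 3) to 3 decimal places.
axis z_2 = (0.7071,0.7071,0.0000); lever o_n−o_2 = (-1.7678,5.3033,-0.4019)
cross product → J_v[:, 2] = (-0.2842,0.2842,5.0000)
J_ω[:, 2] = z_2
entry J[1][2] = 0.2842

0.284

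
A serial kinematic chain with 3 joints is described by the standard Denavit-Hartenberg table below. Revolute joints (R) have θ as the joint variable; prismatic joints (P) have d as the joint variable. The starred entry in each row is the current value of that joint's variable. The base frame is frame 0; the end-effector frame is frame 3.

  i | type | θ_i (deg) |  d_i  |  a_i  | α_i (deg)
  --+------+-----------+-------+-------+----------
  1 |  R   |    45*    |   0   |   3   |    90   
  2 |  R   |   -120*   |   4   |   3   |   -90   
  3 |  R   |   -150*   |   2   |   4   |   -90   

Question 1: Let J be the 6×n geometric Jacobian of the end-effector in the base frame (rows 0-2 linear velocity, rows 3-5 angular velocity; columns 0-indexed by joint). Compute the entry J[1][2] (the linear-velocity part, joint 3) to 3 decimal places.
axis z_2 = (0.6124,0.6124,-0.5000); lever o_n−o_2 = (3.8637,1.0353,2.0000)
cross product → J_v[:, 2] = (1.7424,-3.1566,-1.7321)
J_ω[:, 2] = z_2
entry J[1][2] = -3.1566

-3.157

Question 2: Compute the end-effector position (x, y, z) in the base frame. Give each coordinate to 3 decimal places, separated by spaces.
after link 1: o_1 = (2.1213, 2.1213, 0.0000)
after link 2: o_2 = (3.8891, -1.7678, -2.5981)
after link 3: o_3 = (7.7528, -0.7325, -0.5981)

7.753 -0.732 -0.598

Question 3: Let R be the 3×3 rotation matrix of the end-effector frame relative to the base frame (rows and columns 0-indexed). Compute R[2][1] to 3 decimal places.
0.500

End-effector y-axis (col 1 of R) = (-0.6124,-0.6124,0.5000)
R[2][1] = 0.5000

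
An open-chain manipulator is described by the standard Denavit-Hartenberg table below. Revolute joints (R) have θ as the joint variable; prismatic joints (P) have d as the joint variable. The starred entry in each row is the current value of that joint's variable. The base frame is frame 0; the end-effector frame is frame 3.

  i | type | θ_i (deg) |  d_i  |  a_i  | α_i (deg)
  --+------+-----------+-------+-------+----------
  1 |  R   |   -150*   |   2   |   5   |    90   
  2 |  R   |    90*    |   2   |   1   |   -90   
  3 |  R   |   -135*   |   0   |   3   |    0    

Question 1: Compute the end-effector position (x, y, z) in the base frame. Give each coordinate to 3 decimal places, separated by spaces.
after link 1: o_1 = (-4.3301, -2.5000, 2.0000)
after link 2: o_2 = (-5.3301, -0.7679, 3.0000)
after link 3: o_3 = (-6.3908, 1.0692, 0.8787)

-6.391 1.069 0.879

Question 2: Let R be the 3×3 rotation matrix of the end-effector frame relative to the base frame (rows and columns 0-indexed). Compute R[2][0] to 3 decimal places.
End-effector x-axis (col 0 of R) = (-0.3536,0.6124,-0.7071)
R[2][0] = -0.7071

-0.707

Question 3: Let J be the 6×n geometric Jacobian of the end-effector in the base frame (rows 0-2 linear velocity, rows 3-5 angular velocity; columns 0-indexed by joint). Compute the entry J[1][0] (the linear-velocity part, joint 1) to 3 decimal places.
-6.391

axis z_0 = ẑ; lever o_n−o_0 = (-6.3908,1.0692,0.8787)
cross product → J_v[:, 0] = (-1.0692,-6.3908,0.0000)
J_ω[:, 0] = z_0
entry J[1][0] = -6.3908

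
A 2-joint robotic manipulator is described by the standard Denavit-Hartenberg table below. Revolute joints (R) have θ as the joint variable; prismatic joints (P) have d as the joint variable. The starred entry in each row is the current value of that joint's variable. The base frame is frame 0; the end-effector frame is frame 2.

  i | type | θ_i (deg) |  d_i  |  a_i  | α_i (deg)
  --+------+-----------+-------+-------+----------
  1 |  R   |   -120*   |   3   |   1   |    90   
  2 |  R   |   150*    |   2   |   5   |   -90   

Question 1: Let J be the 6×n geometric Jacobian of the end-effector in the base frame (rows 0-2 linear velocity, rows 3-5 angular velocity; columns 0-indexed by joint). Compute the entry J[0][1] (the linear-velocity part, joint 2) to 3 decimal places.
axis z_1 = (-0.8660,0.5000,0.0000); lever o_n−o_1 = (0.4330,4.7500,2.5000)
cross product → J_v[:, 1] = (1.2500,2.1651,-4.3301)
J_ω[:, 1] = z_1
entry J[0][1] = 1.2500

1.250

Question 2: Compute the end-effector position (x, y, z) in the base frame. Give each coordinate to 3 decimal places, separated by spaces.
-0.067 3.884 5.500

after link 1: o_1 = (-0.5000, -0.8660, 3.0000)
after link 2: o_2 = (-0.0670, 3.8840, 5.5000)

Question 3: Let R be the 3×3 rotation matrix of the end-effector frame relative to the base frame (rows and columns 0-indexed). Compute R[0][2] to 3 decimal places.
End-effector z-axis (col 2 of R) = (0.2500,0.4330,-0.8660)
R[0][2] = 0.2500

0.250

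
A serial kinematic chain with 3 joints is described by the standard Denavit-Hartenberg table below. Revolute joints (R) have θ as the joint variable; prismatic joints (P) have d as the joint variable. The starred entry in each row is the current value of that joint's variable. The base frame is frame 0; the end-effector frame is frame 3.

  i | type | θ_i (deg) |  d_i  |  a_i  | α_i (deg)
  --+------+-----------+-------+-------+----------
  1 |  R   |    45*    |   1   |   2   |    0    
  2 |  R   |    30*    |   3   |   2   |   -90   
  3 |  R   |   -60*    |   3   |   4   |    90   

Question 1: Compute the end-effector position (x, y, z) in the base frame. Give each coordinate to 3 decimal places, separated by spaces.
-0.448 6.054 7.464

after link 1: o_1 = (1.4142, 1.4142, 1.0000)
after link 2: o_2 = (1.9319, 3.3461, 4.0000)
after link 3: o_3 = (-0.4483, 6.0544, 7.4641)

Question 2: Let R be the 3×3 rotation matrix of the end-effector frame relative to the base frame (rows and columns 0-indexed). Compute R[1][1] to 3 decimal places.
0.259

End-effector y-axis (col 1 of R) = (-0.9659,0.2588,0.0000)
R[1][1] = 0.2588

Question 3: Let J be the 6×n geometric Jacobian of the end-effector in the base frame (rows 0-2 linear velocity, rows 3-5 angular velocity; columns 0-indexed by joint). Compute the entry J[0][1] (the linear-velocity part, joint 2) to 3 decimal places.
-4.640

axis z_1 = (0.0000,0.0000,1.0000); lever o_n−o_1 = (-1.8625,4.6402,6.4641)
cross product → J_v[:, 1] = (-4.6402,-1.8625,0.0000)
J_ω[:, 1] = z_1
entry J[0][1] = -4.6402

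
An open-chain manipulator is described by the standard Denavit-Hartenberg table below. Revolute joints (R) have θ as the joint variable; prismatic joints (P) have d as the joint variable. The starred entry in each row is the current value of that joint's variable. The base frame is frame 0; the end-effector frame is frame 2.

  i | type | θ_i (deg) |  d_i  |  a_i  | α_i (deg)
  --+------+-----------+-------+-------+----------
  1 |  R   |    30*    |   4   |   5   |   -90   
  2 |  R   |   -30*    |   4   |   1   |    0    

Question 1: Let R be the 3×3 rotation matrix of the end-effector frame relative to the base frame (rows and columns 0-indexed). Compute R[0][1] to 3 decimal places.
0.433

End-effector y-axis (col 1 of R) = (0.4330,0.2500,-0.8660)
R[0][1] = 0.4330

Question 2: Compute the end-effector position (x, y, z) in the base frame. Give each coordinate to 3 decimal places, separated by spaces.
3.080 6.397 4.500

after link 1: o_1 = (4.3301, 2.5000, 4.0000)
after link 2: o_2 = (3.0801, 6.3971, 4.5000)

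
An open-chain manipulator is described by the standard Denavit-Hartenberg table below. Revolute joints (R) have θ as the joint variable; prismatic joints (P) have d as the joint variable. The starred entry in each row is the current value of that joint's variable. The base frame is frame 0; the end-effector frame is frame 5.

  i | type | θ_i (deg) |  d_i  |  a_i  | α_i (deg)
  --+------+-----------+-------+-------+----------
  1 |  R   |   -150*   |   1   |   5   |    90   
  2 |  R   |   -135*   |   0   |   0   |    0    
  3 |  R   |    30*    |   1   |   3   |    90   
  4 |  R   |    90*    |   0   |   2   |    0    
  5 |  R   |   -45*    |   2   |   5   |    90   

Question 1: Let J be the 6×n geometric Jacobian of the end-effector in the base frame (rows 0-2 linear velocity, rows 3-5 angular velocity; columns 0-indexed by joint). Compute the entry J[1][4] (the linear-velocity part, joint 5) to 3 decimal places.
2.604

axis z_4 = (0.8365,0.4830,0.2588); lever o_n−o_4 = (0.6977,4.4853,-2.8974)
cross product → J_v[:, 4] = (-2.5602,2.6043,3.4151)
J_ω[:, 4] = z_4
entry J[1][4] = 2.6043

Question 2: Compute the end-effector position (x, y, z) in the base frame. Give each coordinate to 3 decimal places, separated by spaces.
after link 1: o_1 = (-4.3301, -2.5000, 1.0000)
after link 2: o_2 = (-4.3301, -2.5000, 1.0000)
after link 3: o_3 = (-4.1577, -1.2457, -1.8978)
after link 4: o_4 = (-5.1577, 0.4863, -1.8978)
after link 5: o_5 = (-4.4600, 4.9716, -4.7952)

-4.460 4.972 -4.795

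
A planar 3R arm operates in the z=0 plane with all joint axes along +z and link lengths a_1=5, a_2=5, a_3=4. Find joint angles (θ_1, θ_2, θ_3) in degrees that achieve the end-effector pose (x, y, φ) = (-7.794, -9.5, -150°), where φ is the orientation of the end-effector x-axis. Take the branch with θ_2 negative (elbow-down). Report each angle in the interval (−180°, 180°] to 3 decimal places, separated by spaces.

wrist centre = target − a_3·(cos φ, sin φ) = (-4.3299, -7.5000)
cos θ_2 = (74.9980−5²−5²)/(2·5·5) = 0.5000; θ_2 = -60.0026° (elbow-down)
β = atan2(-7.5000,-4.3299) = -119.9987°; ψ = atan2(-4.3302,7.4998) = -30.0013°
θ_1 = β − ψ = -89.9974°
θ_3 = φ − θ_1 − θ_2 = -0.0000° (wrapped to (-180°,180°])

-89.997 -60.003 -0.000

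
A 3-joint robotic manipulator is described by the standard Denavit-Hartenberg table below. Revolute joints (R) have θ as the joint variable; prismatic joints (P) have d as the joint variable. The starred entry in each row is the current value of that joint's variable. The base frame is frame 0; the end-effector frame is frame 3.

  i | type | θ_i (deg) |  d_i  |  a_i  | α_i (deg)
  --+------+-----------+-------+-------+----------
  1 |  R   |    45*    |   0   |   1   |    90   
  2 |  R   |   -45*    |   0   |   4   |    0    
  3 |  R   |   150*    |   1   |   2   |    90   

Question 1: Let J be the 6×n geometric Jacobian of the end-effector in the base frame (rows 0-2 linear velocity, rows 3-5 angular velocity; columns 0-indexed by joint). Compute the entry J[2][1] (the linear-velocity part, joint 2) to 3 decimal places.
2.311

axis z_1 = (0.7071,-0.7071,0.0000); lever o_n−o_1 = (2.3411,0.9269,-0.8966)
cross product → J_v[:, 1] = (0.6340,0.6340,2.3108)
J_ω[:, 1] = z_1
entry J[2][1] = 2.3108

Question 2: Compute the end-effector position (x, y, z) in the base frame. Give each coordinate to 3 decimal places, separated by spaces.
3.048 1.634 -0.897

after link 1: o_1 = (0.7071, 0.7071, 0.0000)
after link 2: o_2 = (2.7071, 2.7071, -2.8284)
after link 3: o_3 = (3.0482, 1.6340, -0.8966)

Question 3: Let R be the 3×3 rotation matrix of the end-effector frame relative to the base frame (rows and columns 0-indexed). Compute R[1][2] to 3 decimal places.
End-effector z-axis (col 2 of R) = (0.6830,0.6830,0.2588)
R[1][2] = 0.6830

0.683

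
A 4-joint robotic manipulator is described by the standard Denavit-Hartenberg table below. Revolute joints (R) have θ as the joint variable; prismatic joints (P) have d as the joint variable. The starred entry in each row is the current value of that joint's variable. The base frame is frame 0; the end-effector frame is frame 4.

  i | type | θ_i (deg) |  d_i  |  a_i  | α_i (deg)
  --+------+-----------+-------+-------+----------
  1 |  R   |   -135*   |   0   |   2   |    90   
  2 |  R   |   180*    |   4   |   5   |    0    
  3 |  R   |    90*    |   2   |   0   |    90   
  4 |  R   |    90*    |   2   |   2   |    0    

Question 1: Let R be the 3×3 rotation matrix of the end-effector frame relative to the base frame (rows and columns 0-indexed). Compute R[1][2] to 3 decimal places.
0.707

End-effector z-axis (col 2 of R) = (0.7071,0.7071,0.0000)
R[1][2] = 0.7071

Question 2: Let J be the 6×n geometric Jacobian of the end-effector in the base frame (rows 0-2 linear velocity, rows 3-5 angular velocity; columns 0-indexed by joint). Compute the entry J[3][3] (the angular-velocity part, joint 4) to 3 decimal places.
axis z_3 = (0.7071,0.7071,0.0000); lever o_n−o_3 = (0.0000,2.8284,0.0000)
cross product → J_v[:, 3] = (-0.0000,-0.0000,2.0000)
J_ω[:, 3] = z_3
entry J[3][3] = 0.7071

0.707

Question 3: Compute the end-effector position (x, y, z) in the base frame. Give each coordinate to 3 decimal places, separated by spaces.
after link 1: o_1 = (-1.4142, -1.4142, 0.0000)
after link 2: o_2 = (-0.7071, 4.9497, 0.0000)
after link 3: o_3 = (-2.1213, 6.3640, 0.0000)
after link 4: o_4 = (-2.1213, 9.1924, 0.0000)

-2.121 9.192 0.000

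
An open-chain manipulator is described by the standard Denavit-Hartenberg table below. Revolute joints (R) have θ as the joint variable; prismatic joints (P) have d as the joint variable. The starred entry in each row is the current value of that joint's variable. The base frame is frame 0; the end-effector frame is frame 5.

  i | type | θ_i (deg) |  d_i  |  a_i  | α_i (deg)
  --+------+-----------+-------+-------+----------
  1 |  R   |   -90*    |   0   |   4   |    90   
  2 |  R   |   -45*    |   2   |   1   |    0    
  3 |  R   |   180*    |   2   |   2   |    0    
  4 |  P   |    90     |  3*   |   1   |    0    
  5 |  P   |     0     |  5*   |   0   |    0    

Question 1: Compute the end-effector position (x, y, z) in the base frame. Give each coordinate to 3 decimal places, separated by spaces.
after link 1: o_1 = (0.0000, -4.0000, 0.0000)
after link 2: o_2 = (-2.0000, -4.7071, -0.7071)
after link 3: o_3 = (-4.0000, -3.2929, 0.7071)
after link 4: o_4 = (-7.0000, -2.5858, 0.0000)
after link 5: o_5 = (-12.0000, -2.5858, 0.0000)

-12.000 -2.586 0.000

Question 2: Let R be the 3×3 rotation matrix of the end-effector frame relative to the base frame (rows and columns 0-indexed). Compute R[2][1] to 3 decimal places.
-0.707

End-effector y-axis (col 1 of R) = (-0.0000,-0.7071,-0.7071)
R[2][1] = -0.7071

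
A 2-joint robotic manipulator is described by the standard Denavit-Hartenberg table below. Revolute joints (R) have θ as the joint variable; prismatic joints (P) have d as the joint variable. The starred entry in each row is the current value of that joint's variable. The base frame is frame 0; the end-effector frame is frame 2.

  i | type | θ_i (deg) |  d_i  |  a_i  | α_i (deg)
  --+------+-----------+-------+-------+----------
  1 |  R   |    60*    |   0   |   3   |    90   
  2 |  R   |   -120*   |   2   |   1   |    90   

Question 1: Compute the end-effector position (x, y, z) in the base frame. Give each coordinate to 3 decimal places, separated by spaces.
2.982 1.165 -0.866

after link 1: o_1 = (1.5000, 2.5981, 0.0000)
after link 2: o_2 = (2.9821, 1.1651, -0.8660)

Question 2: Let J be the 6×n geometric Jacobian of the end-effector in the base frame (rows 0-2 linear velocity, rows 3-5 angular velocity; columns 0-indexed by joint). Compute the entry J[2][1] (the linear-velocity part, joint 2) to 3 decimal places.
axis z_1 = (0.8660,-0.5000,0.0000); lever o_n−o_1 = (1.4821,-1.4330,-0.8660)
cross product → J_v[:, 1] = (0.4330,0.7500,-0.5000)
J_ω[:, 1] = z_1
entry J[2][1] = -0.5000

-0.500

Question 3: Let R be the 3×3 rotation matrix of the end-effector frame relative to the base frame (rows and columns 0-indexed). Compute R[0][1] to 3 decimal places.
End-effector y-axis (col 1 of R) = (0.8660,-0.5000,0.0000)
R[0][1] = 0.8660

0.866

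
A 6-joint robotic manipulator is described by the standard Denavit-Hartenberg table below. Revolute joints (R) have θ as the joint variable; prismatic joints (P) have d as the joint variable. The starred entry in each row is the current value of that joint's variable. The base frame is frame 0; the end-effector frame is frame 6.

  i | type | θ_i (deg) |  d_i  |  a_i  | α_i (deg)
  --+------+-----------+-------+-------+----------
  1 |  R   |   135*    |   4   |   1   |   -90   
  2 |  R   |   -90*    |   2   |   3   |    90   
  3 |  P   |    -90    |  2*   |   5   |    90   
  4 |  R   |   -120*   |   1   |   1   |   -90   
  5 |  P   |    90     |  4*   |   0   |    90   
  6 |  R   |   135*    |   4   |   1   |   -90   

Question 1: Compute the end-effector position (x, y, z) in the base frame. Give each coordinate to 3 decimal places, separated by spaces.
after link 1: o_1 = (-0.7071, 0.7071, 4.0000)
after link 2: o_2 = (-2.1213, -0.7071, 7.0000)
after link 3: o_3 = (2.8284, 1.4142, 7.0000)
after link 4: o_4 = (1.8625, 1.6730, 6.0000)
after link 5: o_5 = (2.8978, 5.5367, 6.0000)
after link 6: o_6 = (-0.7829, 7.2550, 5.2929)

-0.783 7.255 5.293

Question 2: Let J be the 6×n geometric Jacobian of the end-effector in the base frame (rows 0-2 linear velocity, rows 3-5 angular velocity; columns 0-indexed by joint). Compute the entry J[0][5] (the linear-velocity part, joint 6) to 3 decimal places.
axis z_5 = (-0.9659,0.2588,-0.0000); lever o_n−o_5 = (-3.6807,1.7183,-0.7071)
cross product → J_v[:, 5] = (-0.1830,-0.6830,-0.7071)
J_ω[:, 5] = z_5
entry J[0][5] = -0.1830

-0.183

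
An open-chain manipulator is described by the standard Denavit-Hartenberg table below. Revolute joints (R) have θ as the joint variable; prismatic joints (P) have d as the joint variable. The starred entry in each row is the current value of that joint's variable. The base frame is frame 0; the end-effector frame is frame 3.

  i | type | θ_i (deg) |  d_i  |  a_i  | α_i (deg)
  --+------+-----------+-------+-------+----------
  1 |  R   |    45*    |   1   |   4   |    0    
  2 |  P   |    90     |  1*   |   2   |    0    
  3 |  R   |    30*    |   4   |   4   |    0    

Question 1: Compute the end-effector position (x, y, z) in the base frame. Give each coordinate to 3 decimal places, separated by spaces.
after link 1: o_1 = (2.8284, 2.8284, 1.0000)
after link 2: o_2 = (1.4142, 4.2426, 2.0000)
after link 3: o_3 = (-2.4495, 5.2779, 6.0000)

-2.449 5.278 6.000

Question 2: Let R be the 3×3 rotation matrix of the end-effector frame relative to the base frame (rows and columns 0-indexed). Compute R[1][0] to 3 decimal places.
0.259

End-effector x-axis (col 0 of R) = (-0.9659,0.2588,0.0000)
R[1][0] = 0.2588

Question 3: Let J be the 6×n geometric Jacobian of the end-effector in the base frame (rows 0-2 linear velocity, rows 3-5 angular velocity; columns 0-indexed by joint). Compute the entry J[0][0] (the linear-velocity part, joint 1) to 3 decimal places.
-5.278

axis z_0 = ẑ; lever o_n−o_0 = (-2.4495,5.2779,6.0000)
cross product → J_v[:, 0] = (-5.2779,-2.4495,0.0000)
J_ω[:, 0] = z_0
entry J[0][0] = -5.2779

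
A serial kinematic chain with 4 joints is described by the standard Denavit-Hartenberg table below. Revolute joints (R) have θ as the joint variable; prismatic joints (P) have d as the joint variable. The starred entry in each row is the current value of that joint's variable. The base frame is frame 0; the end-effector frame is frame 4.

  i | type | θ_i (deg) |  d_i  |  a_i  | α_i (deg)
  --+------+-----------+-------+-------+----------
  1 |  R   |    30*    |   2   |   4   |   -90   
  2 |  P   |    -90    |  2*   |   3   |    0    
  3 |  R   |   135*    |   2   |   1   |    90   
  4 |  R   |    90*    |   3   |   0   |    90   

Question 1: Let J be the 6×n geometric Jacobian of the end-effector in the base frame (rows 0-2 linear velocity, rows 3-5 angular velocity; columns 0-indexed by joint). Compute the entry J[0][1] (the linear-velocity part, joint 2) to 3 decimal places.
-0.500

prismatic axis z_1 = (-0.5000,0.8660,0.0000)
J_v[:, 1] = z_1; J_ω[:, 1] = (0,0,0)
entry J[0][1] = -0.5000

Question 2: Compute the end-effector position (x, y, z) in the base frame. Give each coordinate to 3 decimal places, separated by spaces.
after link 1: o_1 = (3.4641, 2.0000, 2.0000)
after link 2: o_2 = (2.4641, 3.7321, 5.0000)
after link 3: o_3 = (2.0765, 5.8177, 4.2929)
after link 4: o_4 = (3.9136, 6.8783, 6.4142)

3.914 6.878 6.414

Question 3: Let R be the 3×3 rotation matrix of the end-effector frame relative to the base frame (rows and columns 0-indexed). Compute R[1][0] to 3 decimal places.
0.866

End-effector x-axis (col 0 of R) = (-0.5000,0.8660,-0.0000)
R[1][0] = 0.8660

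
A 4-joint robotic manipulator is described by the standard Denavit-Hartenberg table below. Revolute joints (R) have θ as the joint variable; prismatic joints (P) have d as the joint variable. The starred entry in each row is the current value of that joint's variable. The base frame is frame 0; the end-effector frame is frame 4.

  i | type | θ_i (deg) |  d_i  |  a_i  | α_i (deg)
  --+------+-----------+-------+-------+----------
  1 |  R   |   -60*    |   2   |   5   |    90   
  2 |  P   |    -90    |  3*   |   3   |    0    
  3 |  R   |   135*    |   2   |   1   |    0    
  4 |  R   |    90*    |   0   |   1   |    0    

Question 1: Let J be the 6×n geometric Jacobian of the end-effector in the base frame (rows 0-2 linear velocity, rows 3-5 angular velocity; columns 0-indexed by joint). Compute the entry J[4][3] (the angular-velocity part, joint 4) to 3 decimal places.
axis z_3 = (-0.8660,-0.5000,0.0000); lever o_n−o_3 = (-0.3536,0.6124,0.7071)
cross product → J_v[:, 3] = (-0.3536,0.6124,-0.7071)
J_ω[:, 3] = z_3
entry J[4][3] = -0.5000

-0.500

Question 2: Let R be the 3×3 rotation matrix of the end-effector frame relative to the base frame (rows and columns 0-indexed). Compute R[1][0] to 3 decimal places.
0.612

End-effector x-axis (col 0 of R) = (-0.3536,0.6124,0.7071)
R[1][0] = 0.6124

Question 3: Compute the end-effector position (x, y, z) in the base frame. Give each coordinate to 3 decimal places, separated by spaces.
after link 1: o_1 = (2.5000, -4.3301, 2.0000)
after link 2: o_2 = (-0.0981, -5.8301, -1.0000)
after link 3: o_3 = (-1.4766, -7.4425, -0.2929)
after link 4: o_4 = (-1.8301, -6.8301, 0.4142)

-1.830 -6.830 0.414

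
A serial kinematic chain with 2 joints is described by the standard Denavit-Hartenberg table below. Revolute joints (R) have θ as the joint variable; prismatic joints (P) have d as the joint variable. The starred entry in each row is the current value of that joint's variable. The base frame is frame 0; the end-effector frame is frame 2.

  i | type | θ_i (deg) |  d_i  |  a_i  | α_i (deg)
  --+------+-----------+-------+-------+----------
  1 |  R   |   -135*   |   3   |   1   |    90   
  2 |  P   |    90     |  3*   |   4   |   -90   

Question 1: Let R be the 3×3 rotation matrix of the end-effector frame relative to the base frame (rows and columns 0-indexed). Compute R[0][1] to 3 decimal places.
0.707

End-effector y-axis (col 1 of R) = (0.7071,-0.7071,-0.0000)
R[0][1] = 0.7071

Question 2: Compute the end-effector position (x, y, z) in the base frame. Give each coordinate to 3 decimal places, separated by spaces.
after link 1: o_1 = (-0.7071, -0.7071, 3.0000)
after link 2: o_2 = (-2.8284, 1.4142, 7.0000)

-2.828 1.414 7.000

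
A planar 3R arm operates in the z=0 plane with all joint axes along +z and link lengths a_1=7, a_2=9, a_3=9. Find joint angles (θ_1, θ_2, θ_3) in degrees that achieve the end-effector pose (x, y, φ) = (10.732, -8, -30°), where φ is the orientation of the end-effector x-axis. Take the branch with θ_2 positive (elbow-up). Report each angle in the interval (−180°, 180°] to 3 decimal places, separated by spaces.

wrist centre = target − a_3·(cos φ, sin φ) = (2.9378, -3.5000)
cos θ_2 = (20.8805−7²−9²)/(2·7·9) = -0.8660; θ_2 = 150.0003° (elbow-up)
β = atan2(-3.5000,2.9378) = -49.9911°; ψ = atan2(4.5000,-0.7942) = 100.0097°
θ_1 = β − ψ = -150.0008°
θ_3 = φ − θ_1 − θ_2 = -29.9994° (wrapped to (-180°,180°])

-150.001 150.000 -29.999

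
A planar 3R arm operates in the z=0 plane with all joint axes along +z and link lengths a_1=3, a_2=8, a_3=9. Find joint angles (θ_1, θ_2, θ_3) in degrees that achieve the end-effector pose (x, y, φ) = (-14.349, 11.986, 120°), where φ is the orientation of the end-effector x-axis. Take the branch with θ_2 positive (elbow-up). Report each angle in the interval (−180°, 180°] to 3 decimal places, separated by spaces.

wrist centre = target − a_3·(cos φ, sin φ) = (-9.8490, 4.1918)
cos θ_2 = (114.5737−3²−8²)/(2·3·8) = 0.8661; θ_2 = 29.9892° (elbow-up)
β = atan2(4.1918,-9.8490) = 156.9452°; ψ = atan2(3.9987,9.9290) = 21.9361°
θ_1 = β − ψ = 135.0091°
θ_3 = φ − θ_1 − θ_2 = -44.9983° (wrapped to (-180°,180°])

135.009 29.989 -44.998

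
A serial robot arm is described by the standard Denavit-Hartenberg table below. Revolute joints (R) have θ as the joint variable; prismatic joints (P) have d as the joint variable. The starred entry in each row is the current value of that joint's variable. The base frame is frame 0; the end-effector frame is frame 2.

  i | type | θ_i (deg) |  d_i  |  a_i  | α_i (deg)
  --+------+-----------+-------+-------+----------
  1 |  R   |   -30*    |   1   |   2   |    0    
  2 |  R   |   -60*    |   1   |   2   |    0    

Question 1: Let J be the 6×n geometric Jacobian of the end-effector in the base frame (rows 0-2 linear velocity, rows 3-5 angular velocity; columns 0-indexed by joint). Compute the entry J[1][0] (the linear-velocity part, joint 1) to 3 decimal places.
axis z_0 = ẑ; lever o_n−o_0 = (1.7321,-3.0000,2.0000)
cross product → J_v[:, 0] = (3.0000,1.7321,-0.0000)
J_ω[:, 0] = z_0
entry J[1][0] = 1.7321

1.732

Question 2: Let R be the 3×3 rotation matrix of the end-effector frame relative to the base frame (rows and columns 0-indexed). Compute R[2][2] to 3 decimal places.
End-effector z-axis (col 2 of R) = (0.0000,0.0000,1.0000)
R[2][2] = 1.0000

1.000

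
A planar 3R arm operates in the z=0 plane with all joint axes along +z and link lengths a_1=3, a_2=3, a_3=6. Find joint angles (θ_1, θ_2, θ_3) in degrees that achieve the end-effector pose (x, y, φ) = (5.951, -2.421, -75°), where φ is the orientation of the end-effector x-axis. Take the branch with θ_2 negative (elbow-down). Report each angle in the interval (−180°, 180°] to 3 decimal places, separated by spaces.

wrist centre = target − a_3·(cos φ, sin φ) = (4.3981, 3.3746)
cos θ_2 = (30.7308−3²−3²)/(2·3·3) = 0.7073; θ_2 = -44.9871° (elbow-down)
β = atan2(3.3746,4.3981) = 37.4982°; ψ = atan2(-2.1208,5.1218) = -22.4936°
θ_1 = β − ψ = 59.9918°
θ_3 = φ − θ_1 − θ_2 = -90.0047° (wrapped to (-180°,180°])

59.992 -44.987 -90.005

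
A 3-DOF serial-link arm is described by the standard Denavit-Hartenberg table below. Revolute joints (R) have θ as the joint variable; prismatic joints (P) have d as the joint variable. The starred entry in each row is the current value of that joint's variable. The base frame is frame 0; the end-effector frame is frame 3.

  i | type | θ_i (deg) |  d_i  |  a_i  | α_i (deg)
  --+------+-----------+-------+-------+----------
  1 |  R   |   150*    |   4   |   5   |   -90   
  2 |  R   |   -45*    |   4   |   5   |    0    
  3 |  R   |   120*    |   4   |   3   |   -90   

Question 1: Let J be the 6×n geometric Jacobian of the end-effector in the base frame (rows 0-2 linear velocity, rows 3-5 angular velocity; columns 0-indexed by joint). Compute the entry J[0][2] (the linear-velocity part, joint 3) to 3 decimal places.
axis z_2 = (-0.5000,-0.8660,0.0000); lever o_n−o_2 = (-2.6724,-3.0759,-2.8978)
cross product → J_v[:, 2] = (2.5095,-1.4489,-0.7765)
J_ω[:, 2] = z_2
entry J[0][2] = 2.5095

2.510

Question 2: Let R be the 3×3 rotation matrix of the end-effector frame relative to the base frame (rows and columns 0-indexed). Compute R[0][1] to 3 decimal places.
0.500

End-effector y-axis (col 1 of R) = (0.5000,0.8660,-0.0000)
R[0][1] = 0.5000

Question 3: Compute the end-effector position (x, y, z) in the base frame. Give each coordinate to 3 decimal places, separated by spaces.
-12.064 -2.272 4.638

after link 1: o_1 = (-4.3301, 2.5000, 4.0000)
after link 2: o_2 = (-9.3920, 0.8037, 7.5355)
after link 3: o_3 = (-12.0644, -2.2722, 4.6378)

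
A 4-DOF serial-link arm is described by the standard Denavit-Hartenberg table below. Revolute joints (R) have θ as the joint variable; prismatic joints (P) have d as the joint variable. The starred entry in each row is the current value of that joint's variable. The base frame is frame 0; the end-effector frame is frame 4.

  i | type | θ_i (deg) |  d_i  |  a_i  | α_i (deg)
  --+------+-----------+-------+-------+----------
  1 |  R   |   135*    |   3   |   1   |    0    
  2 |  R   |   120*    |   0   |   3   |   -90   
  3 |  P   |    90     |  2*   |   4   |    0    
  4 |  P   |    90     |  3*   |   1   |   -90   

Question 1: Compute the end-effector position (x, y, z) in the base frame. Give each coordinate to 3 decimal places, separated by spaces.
3.605 -2.519 -1.000

after link 1: o_1 = (-0.7071, 0.7071, 3.0000)
after link 2: o_2 = (-1.4836, -2.1907, 3.0000)
after link 3: o_3 = (0.4483, -2.7083, -1.0000)
after link 4: o_4 = (3.6049, -2.5188, -1.0000)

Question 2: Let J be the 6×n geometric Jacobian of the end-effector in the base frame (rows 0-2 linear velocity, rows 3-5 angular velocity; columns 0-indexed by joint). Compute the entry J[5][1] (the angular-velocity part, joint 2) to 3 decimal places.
1.000

axis z_1 = (0.0000,0.0000,1.0000); lever o_n−o_1 = (4.3120,-3.2259,-4.0000)
cross product → J_v[:, 1] = (3.2259,4.3120,-0.0000)
J_ω[:, 1] = z_1
entry J[5][1] = 1.0000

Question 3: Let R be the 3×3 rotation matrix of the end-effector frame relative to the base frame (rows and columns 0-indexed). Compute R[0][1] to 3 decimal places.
-0.966

End-effector y-axis (col 1 of R) = (-0.9659,0.2588,-0.0000)
R[0][1] = -0.9659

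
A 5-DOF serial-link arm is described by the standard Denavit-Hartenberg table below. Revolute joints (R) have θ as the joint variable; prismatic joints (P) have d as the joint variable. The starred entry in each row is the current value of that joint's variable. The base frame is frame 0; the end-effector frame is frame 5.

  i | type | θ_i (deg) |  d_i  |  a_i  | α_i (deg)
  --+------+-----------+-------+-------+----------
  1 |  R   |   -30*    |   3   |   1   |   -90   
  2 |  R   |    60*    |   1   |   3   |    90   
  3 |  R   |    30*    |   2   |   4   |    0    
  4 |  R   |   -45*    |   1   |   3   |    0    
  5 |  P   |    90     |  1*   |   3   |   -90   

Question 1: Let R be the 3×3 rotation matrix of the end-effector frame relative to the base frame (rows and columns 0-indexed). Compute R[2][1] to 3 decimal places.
End-effector y-axis (col 1 of R) = (-0.7500,0.4330,-0.5000)
R[2][1] = -0.5000

-0.500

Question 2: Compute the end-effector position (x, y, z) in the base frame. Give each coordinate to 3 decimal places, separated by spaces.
10.817 -0.331 -3.780

after link 1: o_1 = (0.8660, -0.5000, 3.0000)
after link 2: o_2 = (2.6651, -0.3840, 0.4019)
after link 3: o_3 = (6.6651, -0.3840, -1.5981)
after link 4: o_4 = (8.2816, -2.2139, -3.6076)
after link 5: o_5 = (10.8167, -0.3314, -3.7801)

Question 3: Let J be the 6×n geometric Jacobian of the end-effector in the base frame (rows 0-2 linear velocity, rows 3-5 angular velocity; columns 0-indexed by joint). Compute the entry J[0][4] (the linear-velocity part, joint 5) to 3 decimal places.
prismatic axis z_4 = (0.7500,-0.4330,0.5000)
J_v[:, 4] = z_4; J_ω[:, 4] = (0,0,0)
entry J[0][4] = 0.7500

0.750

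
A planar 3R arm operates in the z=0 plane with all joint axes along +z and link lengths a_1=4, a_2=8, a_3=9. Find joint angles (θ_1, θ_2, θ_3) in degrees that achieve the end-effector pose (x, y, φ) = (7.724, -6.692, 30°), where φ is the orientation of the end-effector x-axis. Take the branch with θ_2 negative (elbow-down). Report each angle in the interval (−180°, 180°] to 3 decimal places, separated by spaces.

-60.008 -44.986 134.994

wrist centre = target − a_3·(cos φ, sin φ) = (-0.0702, -11.1920)
cos θ_2 = (125.2658−4²−8²)/(2·4·8) = 0.7073; θ_2 = -44.9861° (elbow-down)
β = atan2(-11.1920,-0.0702) = -90.3595°; ψ = atan2(-5.6555,9.6582) = -30.3516°
θ_1 = β − ψ = -60.0079°
θ_3 = φ − θ_1 − θ_2 = 134.9940° (wrapped to (-180°,180°])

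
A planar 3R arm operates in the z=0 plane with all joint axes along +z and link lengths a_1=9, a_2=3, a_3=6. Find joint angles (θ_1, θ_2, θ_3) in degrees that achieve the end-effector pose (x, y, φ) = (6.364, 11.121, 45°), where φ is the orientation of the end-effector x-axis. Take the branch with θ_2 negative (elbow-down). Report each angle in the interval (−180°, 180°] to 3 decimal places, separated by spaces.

wrist centre = target − a_3·(cos φ, sin φ) = (2.1214, 6.8784)
cos θ_2 = (51.8120−9²−3²)/(2·9·3) = -0.7072; θ_2 = -135.0064° (elbow-down)
β = atan2(6.8784,2.1214) = 72.8597°; ψ = atan2(-2.1211,6.8784) = -17.1380°
θ_1 = β − ψ = 89.9977°
θ_3 = φ − θ_1 − θ_2 = 90.0087° (wrapped to (-180°,180°])

89.998 -135.006 90.009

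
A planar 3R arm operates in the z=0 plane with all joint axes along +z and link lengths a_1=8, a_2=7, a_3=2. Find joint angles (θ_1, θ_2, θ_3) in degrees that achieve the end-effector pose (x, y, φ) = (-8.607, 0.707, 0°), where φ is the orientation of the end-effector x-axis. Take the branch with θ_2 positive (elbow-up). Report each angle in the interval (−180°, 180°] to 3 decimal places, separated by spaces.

135.003 89.996 135.002

wrist centre = target − a_3·(cos φ, sin φ) = (-10.6070, 0.7070)
cos θ_2 = (113.0083−8²−7²)/(2·8·7) = 0.0001; θ_2 = 89.9958° (elbow-up)
β = atan2(0.7070,-10.6070) = 176.1866°; ψ = atan2(7.0000,8.0005) = 41.1841°
θ_1 = β − ψ = 135.0026°
θ_3 = φ − θ_1 − θ_2 = 135.0017° (wrapped to (-180°,180°])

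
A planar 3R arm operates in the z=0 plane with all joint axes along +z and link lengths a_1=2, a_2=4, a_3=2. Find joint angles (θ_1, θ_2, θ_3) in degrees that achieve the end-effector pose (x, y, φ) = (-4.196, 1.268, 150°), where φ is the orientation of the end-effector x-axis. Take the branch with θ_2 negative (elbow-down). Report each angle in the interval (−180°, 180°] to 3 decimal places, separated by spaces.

wrist centre = target − a_3·(cos φ, sin φ) = (-2.4639, 0.2680)
cos θ_2 = (6.1429−2²−4²)/(2·2·4) = -0.8661; θ_2 = -150.0052° (elbow-down)
β = atan2(0.2680,-2.4639) = 173.7924°; ψ = atan2(-1.9997,-1.4643) = -126.2137°
θ_1 = β − ψ = 300.0061°
θ_3 = φ − θ_1 − θ_2 = -0.0009° (wrapped to (-180°,180°])

-59.994 -150.005 -0.001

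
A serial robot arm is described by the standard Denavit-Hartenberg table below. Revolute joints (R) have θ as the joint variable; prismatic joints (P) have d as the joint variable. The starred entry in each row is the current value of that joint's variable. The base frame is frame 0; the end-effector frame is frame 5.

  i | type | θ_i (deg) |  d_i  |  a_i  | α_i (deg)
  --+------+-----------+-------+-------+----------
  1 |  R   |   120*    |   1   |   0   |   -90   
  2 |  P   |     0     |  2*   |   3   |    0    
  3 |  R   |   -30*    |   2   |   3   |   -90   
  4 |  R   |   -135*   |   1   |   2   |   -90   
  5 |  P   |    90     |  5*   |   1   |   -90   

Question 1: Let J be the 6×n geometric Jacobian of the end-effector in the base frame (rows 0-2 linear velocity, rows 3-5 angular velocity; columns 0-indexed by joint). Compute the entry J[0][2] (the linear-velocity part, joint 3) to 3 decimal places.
-1.280

axis z_2 = (-0.8660,-0.5000,0.0000); lever o_n−o_2 = (-8.2363,0.3661,2.5607)
cross product → J_v[:, 2] = (-1.2803,2.2176,-4.4352)
J_ω[:, 2] = z_2
entry J[0][2] = -1.2803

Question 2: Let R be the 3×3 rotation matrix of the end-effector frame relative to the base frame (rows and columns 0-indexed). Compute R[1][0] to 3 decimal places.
-0.433

End-effector x-axis (col 0 of R) = (0.2500,-0.4330,0.8660)
R[1][0] = -0.4330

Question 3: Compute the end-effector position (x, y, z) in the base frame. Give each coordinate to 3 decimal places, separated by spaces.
after link 1: o_1 = (0.0000, 0.0000, 1.0000)
after link 2: o_2 = (-3.2321, 1.5981, 1.0000)
after link 3: o_3 = (-6.2631, 2.8481, 2.5000)
after link 4: o_4 = (-7.1255, 1.5133, 0.9269)
after link 5: o_5 = (-11.4683, 1.9642, 3.5607)

-11.468 1.964 3.561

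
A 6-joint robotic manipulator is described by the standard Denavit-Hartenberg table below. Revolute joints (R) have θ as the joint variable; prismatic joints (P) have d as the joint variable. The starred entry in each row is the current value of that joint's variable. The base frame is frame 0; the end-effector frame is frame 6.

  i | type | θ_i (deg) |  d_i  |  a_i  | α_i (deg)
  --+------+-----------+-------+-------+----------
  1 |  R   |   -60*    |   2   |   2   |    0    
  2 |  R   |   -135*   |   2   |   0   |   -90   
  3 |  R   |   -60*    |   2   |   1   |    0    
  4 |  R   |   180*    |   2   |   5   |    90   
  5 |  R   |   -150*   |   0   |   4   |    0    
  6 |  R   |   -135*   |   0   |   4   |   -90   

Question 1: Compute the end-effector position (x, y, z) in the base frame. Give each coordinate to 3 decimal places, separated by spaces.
after link 1: o_1 = (1.0000, -1.7321, 2.0000)
after link 2: o_2 = (1.0000, -1.7321, 4.0000)
after link 3: o_3 = (-0.0006, -3.5345, 4.8660)
after link 4: o_4 = (1.8966, -6.1134, 0.5359)
after link 5: o_5 = (0.7412, -3.7333, 3.5359)
after link 6: o_6 = (0.2412, -7.5993, 2.6393)

0.241 -7.599 2.639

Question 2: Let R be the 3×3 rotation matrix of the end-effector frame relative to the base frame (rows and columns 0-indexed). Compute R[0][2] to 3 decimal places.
-0.533

End-effector z-axis (col 2 of R) = (-0.5335,-0.1250,0.8365)
R[0][2] = -0.5335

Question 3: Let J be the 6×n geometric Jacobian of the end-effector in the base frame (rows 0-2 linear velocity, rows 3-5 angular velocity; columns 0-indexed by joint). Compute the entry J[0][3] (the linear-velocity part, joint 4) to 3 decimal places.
axis z_3 = (-0.2588,-0.9659,0.0000); lever o_n−o_3 = (0.2418,-4.0648,-2.2267)
cross product → J_v[:, 3] = (2.1508,-0.5763,1.2856)
J_ω[:, 3] = z_3
entry J[0][3] = 2.1508

2.151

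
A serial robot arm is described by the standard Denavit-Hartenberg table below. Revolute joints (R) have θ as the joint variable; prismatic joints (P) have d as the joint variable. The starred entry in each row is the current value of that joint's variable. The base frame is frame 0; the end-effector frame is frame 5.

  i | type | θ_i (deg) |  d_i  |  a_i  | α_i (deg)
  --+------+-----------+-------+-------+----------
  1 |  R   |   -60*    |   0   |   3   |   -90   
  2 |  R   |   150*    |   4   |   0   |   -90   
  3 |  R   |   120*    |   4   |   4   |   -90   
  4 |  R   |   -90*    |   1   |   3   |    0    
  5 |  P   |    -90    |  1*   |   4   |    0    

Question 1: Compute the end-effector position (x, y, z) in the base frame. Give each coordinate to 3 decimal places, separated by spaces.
4.830 1.634 6.928

after link 1: o_1 = (1.5000, -2.5981, 0.0000)
after link 2: o_2 = (4.9641, -0.5981, 0.0000)
after link 3: o_3 = (1.8301, -2.0981, 4.4641)
after link 4: o_4 = (1.8881, -1.1986, 7.4952)
after link 5: o_5 = (4.8301, 1.6340, 6.9282)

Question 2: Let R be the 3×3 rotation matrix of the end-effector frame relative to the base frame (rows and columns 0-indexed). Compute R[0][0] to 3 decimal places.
0.533

End-effector x-axis (col 0 of R) = (0.5335,0.8080,-0.2500)
R[0][0] = 0.5335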